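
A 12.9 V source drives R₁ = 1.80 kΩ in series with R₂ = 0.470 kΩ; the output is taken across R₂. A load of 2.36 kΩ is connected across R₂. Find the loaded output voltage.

V_out ≈ 2.31 V

The load sits in parallel with R₂: R₂‖R_L = (470 × 2360) / (470 + 2360) = 391.9 Ω.
V_out = 12.9 × 391.9 / (1800 + 391.9) = 12.9 × 391.9/2192 = 2.31 V.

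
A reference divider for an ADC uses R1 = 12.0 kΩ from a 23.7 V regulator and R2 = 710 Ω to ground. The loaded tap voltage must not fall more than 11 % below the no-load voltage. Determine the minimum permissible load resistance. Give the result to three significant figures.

Output resistance R_th = R1‖R2 = (12000 × 710)/12710 = 670.3 Ω.
The fractional drop is R_th/(R_th + R_L); requiring this ≤ 0.110 gives R_L ≥ R_th(1/0.110 − 1) = 670.3 × 8.091 = 5.42 kΩ.

R_L(min) ≈ 5.42 kΩ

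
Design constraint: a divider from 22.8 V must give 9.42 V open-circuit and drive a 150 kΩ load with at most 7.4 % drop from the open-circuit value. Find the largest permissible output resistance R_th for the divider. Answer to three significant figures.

R_th ≤ 12.0 kΩ

Loading drop = R_th/(R_th + R_L) ≤ 0.0740, so R_th ≤ R_L · ε/(1−ε) = 150 kΩ × 0.0740/0.9260 = 12.0 kΩ.
(Any R1, R2 with R2/(R1+R2) = 0.413 and R1‖R2 ≤ 12.0 kΩ will meet the spec.)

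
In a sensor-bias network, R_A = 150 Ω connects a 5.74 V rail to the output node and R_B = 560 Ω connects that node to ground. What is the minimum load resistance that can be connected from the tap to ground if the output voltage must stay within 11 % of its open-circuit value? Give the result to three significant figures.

R_L(min) ≈ 957 Ω

Output resistance R_th = R_A‖R_B = (150 × 560)/710.0 = 118.3 Ω.
The fractional drop is R_th/(R_th + R_L); requiring this ≤ 0.110 gives R_L ≥ R_th(1/0.110 − 1) = 118.3 × 8.091 = 957 Ω.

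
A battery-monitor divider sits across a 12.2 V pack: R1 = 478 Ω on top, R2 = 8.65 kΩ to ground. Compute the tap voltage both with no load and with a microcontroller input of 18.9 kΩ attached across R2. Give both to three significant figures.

Open-circuit: V = 12.2 × 8650/(478 + 8650) = 11.6 V.
With the load, R2 becomes R2‖R_L = 5934 Ω, so V = 12.2 × 5934/6412 = 11.3 V.

Unloaded: 11.6 V; loaded: 11.3 V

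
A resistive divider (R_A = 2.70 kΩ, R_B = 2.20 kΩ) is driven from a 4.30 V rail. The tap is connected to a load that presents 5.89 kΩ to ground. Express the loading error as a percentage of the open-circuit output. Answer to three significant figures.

17.1 %

The divider's output (Thévenin) resistance is R_A‖R_B = 1.212 kΩ.
Fractional drop under load = R_th/(R_th + R_L) = 1.212 / (1.212 + 5.89) = 0.1707.
So the output falls by 17.1 %.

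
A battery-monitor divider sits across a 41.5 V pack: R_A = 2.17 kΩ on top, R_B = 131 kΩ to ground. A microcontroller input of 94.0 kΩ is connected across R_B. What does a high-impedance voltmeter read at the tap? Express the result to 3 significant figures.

The load sits in parallel with R_B: R_B‖R_L = (131 × 94.0) / (131 + 94.0) = 54.73 kΩ.
V_out = 41.5 × 54.73 / (2.17 + 54.73) = 41.5 × 54.73/56.90 = 39.9 V.
(Unloaded it would have been 40.8 V.)

V_out ≈ 39.9 V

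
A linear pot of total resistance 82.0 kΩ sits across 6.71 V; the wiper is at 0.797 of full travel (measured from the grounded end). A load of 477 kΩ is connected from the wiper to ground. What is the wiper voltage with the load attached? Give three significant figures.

The wiper splits the pot into (1−α)R = 16.65 kΩ above and αR = 65.35 kΩ below.
Lower section ‖ load = 57.48 kΩ.
V_wiper = 6.71 × 57.48/(16.65 + 57.48) = 5.20 V.

V ≈ 5.20 V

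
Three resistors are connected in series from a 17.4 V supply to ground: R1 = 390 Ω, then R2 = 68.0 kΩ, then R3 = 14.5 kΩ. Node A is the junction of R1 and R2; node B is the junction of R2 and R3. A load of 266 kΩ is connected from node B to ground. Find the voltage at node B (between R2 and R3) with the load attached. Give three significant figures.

At node B, R3 is in parallel with the load: R3‖R_L = 13750 Ω.
Below node A the resistance is R2 + (R3‖R_L) = 81750 Ω, so V_A = 17.4 × 81750/82140 = 17.32 V.
Then V_B = V_A × (R3‖R_L)/(R2 + R3‖R_L) = 17.32 × 13750/81750 = 2.91 V.

V ≈ 2.91 V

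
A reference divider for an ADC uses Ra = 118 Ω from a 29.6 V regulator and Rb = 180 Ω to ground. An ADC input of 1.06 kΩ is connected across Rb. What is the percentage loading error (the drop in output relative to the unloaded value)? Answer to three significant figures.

The divider's output (Thévenin) resistance is Ra‖Rb = 71.28 Ω.
Fractional drop under load = R_th/(R_th + R_L) = 71.28 / (71.28 + 1060) = 0.06300.
So the output falls by 6.30 %.

6.30 %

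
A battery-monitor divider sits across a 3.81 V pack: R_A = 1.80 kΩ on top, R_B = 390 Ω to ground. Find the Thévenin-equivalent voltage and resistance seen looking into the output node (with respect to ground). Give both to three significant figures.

V_th = 0.678 V, R_th = 321 Ω

V_th is the open-circuit tap voltage: 3.81 × 390/(1800 + 390) = 0.678 V.
With the supply zeroed, R_A and R_B appear in parallel from the tap: R_th = R_A‖R_B = (1800 × 390)/2190 = 321 Ω.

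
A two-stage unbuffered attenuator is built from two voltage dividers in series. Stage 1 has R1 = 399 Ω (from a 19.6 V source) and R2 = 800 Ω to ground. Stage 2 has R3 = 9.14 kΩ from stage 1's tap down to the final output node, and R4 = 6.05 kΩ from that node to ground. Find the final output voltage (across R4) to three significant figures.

Stage 2 presents R3+R4 = 15190 Ω as a load on stage 1's tap.
Stage 1's lower leg becomes R2‖(R3+R4) = 760.0 Ω, so V_mid = 19.6 × 760.0/1159 = 12.85 V.
Stage 2 is itself unloaded: V_out = V_mid × R4/(R3+R4) = 12.85 × 6050/15190 = 5.12 V.

V_out ≈ 5.12 V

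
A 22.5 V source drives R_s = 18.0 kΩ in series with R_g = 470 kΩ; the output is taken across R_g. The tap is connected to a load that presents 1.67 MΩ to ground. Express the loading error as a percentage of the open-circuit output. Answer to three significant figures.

The divider's output (Thévenin) resistance is R_s‖R_g = 17.34 kΩ.
Fractional drop under load = R_th/(R_th + R_L) = 17.34 / (17.34 + 1670) = 0.01027.
So the output falls by 1.03 %.

1.03 %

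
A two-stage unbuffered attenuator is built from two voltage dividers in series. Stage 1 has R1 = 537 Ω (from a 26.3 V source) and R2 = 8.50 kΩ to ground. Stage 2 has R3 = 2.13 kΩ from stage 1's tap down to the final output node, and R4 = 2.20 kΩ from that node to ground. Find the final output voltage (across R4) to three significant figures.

Stage 2 presents R3+R4 = 4330 Ω as a load on stage 1's tap.
Stage 1's lower leg becomes R2‖(R3+R4) = 2869 Ω, so V_mid = 26.3 × 2869/3406 = 22.15 V.
Stage 2 is itself unloaded: V_out = V_mid × R4/(R3+R4) = 22.15 × 2200/4330 = 11.3 V.

V_out ≈ 11.3 V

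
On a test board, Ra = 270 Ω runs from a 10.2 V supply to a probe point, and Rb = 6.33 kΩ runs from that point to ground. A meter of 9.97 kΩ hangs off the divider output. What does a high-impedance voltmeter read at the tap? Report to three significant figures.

V_out ≈ 9.54 V

The load sits in parallel with Rb: Rb‖R_L = (6330 × 9970) / (6330 + 9970) = 3872 Ω.
V_out = 10.2 × 3872 / (270 + 3872) = 10.2 × 3872/4142 = 9.54 V.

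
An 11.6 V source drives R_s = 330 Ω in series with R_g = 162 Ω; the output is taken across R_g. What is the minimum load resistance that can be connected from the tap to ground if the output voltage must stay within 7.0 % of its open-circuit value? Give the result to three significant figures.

R_L(min) ≈ 1.44 kΩ

Output resistance R_th = R_s‖R_g = (330 × 162)/492.0 = 108.7 Ω.
The fractional drop is R_th/(R_th + R_L); requiring this ≤ 0.0700 gives R_L ≥ R_th(1/0.0700 − 1) = 108.7 × 13.29 = 1.44 kΩ.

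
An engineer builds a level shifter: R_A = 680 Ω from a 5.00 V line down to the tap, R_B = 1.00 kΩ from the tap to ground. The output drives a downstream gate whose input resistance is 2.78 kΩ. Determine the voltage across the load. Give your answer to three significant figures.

The load sits in parallel with R_B: R_B‖R_L = (1000 × 2780) / (1000 + 2780) = 735.4 Ω.
V_out = 5.00 × 735.4 / (680 + 735.4) = 5.00 × 735.4/1415 = 2.60 V.
(Unloaded it would have been 2.98 V.)

V_out ≈ 2.60 V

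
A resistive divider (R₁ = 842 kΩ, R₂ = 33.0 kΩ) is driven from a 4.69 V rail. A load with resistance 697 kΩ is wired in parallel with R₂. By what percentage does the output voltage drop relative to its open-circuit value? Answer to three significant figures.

4.36 %

The divider's output (Thévenin) resistance is R₁‖R₂ = 31.76 kΩ.
Fractional drop under load = R_th/(R_th + R_L) = 31.76 / (31.76 + 697) = 0.04357.
So the output falls by 4.36 %.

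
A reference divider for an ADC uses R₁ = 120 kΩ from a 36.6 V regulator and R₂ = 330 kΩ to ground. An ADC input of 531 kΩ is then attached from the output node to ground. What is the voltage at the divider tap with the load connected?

V_out ≈ 23.0 V

The load sits in parallel with R₂: R₂‖R_L = (330 × 531) / (330 + 531) = 203.5 kΩ.
V_out = 36.6 × 203.5 / (120 + 203.5) = 36.6 × 203.5/323.5 = 23.0 V.
(Unloaded it would have been 26.8 V.)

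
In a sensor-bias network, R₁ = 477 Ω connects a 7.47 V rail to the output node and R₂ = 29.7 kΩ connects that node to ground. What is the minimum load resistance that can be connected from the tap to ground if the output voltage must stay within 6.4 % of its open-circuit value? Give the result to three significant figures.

R_L(min) ≈ 6.87 kΩ

Output resistance R_th = R₁‖R₂ = (477 × 29700)/30180 = 469.5 Ω.
The fractional drop is R_th/(R_th + R_L); requiring this ≤ 0.0640 gives R_L ≥ R_th(1/0.0640 − 1) = 469.5 × 14.62 = 6.87 kΩ.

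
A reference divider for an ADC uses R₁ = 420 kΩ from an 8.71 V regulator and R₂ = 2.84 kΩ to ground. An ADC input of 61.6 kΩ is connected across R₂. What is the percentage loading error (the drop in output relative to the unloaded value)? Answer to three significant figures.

4.38 %

The divider's output (Thévenin) resistance is R₁‖R₂ = 2.821 kΩ.
Fractional drop under load = R_th/(R_th + R_L) = 2.821 / (2.821 + 61.6) = 0.04379.
So the output falls by 4.38 %.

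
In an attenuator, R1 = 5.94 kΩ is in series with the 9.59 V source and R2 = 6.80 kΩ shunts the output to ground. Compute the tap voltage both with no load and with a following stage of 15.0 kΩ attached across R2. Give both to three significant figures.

Open-circuit: V = 9.59 × 6.80/(5.94 + 6.80) = 5.12 V.
With the load, R2 becomes R2‖R_L = 4.679 kΩ, so V = 9.59 × 4.679/10.62 = 4.23 V.

Unloaded: 5.12 V; loaded: 4.23 V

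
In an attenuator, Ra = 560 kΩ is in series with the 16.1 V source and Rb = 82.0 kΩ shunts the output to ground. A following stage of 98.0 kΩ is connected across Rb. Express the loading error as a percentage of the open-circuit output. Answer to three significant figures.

The divider's output (Thévenin) resistance is Ra‖Rb = 71.53 kΩ.
Fractional drop under load = R_th/(R_th + R_L) = 71.53 / (71.53 + 98.0) = 0.4219.
So the output falls by 42.2 %.

42.2 %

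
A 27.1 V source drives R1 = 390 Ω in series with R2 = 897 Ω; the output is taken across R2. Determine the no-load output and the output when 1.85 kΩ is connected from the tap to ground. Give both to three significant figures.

Unloaded: 18.9 V; loaded: 16.5 V

Open-circuit: V = 27.1 × 897/(390 + 897) = 18.9 V.
With the load, R2 becomes R2‖R_L = 604.1 Ω, so V = 27.1 × 604.1/994.1 = 16.5 V.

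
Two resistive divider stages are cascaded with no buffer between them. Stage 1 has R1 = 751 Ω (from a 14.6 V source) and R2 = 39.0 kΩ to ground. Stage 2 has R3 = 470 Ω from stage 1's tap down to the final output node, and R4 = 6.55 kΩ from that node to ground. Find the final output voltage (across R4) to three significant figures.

V_out ≈ 12.1 V

Stage 2 presents R3+R4 = 7020 Ω as a load on stage 1's tap.
Stage 1's lower leg becomes R2‖(R3+R4) = 5949 Ω, so V_mid = 14.6 × 5949/6700 = 12.96 V.
Stage 2 is itself unloaded: V_out = V_mid × R4/(R3+R4) = 12.96 × 6550/7020 = 12.1 V.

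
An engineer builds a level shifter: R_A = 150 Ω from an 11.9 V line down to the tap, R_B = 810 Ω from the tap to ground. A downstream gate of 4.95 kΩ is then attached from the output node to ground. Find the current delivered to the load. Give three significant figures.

I_L ≈ 1.98 mA

R_B‖R_L = 696.1 Ω; V_out = 11.9 × 696.1/846.1 = 9.790 V.
I_L = V_out / R_L = 9.790 / 4.95 kΩ = 1.98 mA.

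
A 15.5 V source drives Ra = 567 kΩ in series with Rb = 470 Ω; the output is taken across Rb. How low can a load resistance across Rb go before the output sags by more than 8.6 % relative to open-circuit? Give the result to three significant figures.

Output resistance R_th = Ra‖Rb = (567000 × 470)/567500 = 469.6 Ω.
The fractional drop is R_th/(R_th + R_L); requiring this ≤ 0.0860 gives R_L ≥ R_th(1/0.0860 − 1) = 469.6 × 10.63 = 4.99 kΩ.

R_L(min) ≈ 4.99 kΩ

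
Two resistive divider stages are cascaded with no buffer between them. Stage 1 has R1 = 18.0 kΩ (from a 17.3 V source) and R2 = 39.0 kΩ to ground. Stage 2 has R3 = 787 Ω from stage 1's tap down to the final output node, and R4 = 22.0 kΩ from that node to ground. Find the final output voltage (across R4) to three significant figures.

Stage 2 presents R3+R4 = 22790 Ω as a load on stage 1's tap.
Stage 1's lower leg becomes R2‖(R3+R4) = 14380 Ω, so V_mid = 17.3 × 14380/32380 = 7.684 V.
Stage 2 is itself unloaded: V_out = V_mid × R4/(R3+R4) = 7.684 × 22000/22790 = 7.42 V.

V_out ≈ 7.42 V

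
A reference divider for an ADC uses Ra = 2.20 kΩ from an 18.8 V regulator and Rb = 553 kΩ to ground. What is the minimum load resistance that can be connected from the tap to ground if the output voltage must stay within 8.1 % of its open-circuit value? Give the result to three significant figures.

Output resistance R_th = Ra‖Rb = (2.20 × 553)/555.2 = 2.191 kΩ.
The fractional drop is R_th/(R_th + R_L); requiring this ≤ 0.0810 gives R_L ≥ R_th(1/0.0810 − 1) = 2.191 × 11.35 = 24.9 kΩ.

R_L(min) ≈ 24.9 kΩ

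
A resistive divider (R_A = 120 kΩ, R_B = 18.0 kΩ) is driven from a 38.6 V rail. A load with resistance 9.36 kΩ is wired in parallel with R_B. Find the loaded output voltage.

V_out ≈ 1.88 V

The load sits in parallel with R_B: R_B‖R_L = (18.0 × 9.36) / (18.0 + 9.36) = 6.158 kΩ.
V_out = 38.6 × 6.158 / (120 + 6.158) = 38.6 × 6.158/126.2 = 1.88 V.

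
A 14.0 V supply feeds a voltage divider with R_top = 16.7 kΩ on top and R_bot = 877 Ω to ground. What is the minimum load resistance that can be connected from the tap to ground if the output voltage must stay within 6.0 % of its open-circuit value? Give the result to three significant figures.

R_L(min) ≈ 13.1 kΩ

Output resistance R_th = R_top‖R_bot = (16700 × 877)/17580 = 833.2 Ω.
The fractional drop is R_th/(R_th + R_L); requiring this ≤ 0.0600 gives R_L ≥ R_th(1/0.0600 − 1) = 833.2 × 15.67 = 13.1 kΩ.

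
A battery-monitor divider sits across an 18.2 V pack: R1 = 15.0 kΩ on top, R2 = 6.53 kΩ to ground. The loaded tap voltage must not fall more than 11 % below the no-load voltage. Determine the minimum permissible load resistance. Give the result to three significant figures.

R_L(min) ≈ 36.8 kΩ

Output resistance R_th = R1‖R2 = (15.0 × 6.53)/21.53 = 4.549 kΩ.
The fractional drop is R_th/(R_th + R_L); requiring this ≤ 0.110 gives R_L ≥ R_th(1/0.110 − 1) = 4.549 × 8.091 = 36.8 kΩ.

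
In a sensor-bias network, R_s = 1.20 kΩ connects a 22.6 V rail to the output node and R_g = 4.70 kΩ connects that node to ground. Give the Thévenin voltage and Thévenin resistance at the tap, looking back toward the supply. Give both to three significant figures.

V_th = 18.0 V, R_th = 956 Ω

V_th is the open-circuit tap voltage: 22.6 × 4.70/(1.20 + 4.70) = 18.0 V.
With the supply zeroed, R_s and R_g appear in parallel from the tap: R_th = R_s‖R_g = (1.20 × 4.70)/5.900 = 956 Ω.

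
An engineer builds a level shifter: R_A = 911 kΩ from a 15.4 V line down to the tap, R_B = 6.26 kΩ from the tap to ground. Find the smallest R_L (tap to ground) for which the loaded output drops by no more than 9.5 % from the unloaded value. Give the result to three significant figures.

Output resistance R_th = R_A‖R_B = (911 × 6.26)/917.3 = 6.217 kΩ.
The fractional drop is R_th/(R_th + R_L); requiring this ≤ 0.0950 gives R_L ≥ R_th(1/0.0950 − 1) = 6.217 × 9.526 = 59.2 kΩ.

R_L(min) ≈ 59.2 kΩ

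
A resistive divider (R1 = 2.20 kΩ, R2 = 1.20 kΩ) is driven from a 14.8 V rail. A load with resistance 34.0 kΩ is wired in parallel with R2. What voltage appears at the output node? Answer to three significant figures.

V_out ≈ 5.11 V

The load sits in parallel with R2: R2‖R_L = (1.20 × 34.0) / (1.20 + 34.0) = 1.159 kΩ.
V_out = 14.8 × 1.159 / (2.20 + 1.159) = 14.8 × 1.159/3.359 = 5.11 V.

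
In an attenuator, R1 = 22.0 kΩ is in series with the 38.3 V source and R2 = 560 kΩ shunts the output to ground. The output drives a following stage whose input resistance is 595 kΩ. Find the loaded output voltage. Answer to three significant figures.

V_out ≈ 35.6 V

The load sits in parallel with R2: R2‖R_L = (560 × 595) / (560 + 595) = 288.5 kΩ.
V_out = 38.3 × 288.5 / (22.0 + 288.5) = 38.3 × 288.5/310.5 = 35.6 V.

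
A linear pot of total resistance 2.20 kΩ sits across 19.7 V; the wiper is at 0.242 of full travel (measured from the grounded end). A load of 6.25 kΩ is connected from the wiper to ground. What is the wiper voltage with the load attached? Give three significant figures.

The wiper splits the pot into (1−α)R = 1668 Ω above and αR = 532.4 Ω below.
Lower section ‖ load = 490.6 Ω.
V_wiper = 19.7 × 490.6/(1668 + 490.6) = 4.48 V.

V ≈ 4.48 V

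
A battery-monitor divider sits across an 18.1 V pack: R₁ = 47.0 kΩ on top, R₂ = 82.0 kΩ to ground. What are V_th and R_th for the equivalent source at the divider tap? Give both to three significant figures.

V_th is the open-circuit tap voltage: 18.1 × 82.0/(47.0 + 82.0) = 11.5 V.
With the supply zeroed, R₁ and R₂ appear in parallel from the tap: R_th = R₁‖R₂ = (47.0 × 82.0)/129.0 = 29.9 kΩ.

V_th = 11.5 V, R_th = 29.9 kΩ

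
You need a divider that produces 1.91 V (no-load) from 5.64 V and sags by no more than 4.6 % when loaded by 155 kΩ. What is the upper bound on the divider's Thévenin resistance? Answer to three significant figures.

R_th ≤ 7.47 kΩ

Loading drop = R_th/(R_th + R_L) ≤ 0.0460, so R_th ≤ R_L · ε/(1−ε) = 155 kΩ × 0.0460/0.9540 = 7.47 kΩ.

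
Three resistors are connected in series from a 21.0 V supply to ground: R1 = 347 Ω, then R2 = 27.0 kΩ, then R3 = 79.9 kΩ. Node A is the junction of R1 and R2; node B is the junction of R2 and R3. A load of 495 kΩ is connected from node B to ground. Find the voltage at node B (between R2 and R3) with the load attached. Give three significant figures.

At node B, R3 is in parallel with the load: R3‖R_L = 68800 Ω.
Below node A the resistance is R2 + (R3‖R_L) = 95800 Ω, so V_A = 21.0 × 95800/96140 = 20.92 V.
Then V_B = V_A × (R3‖R_L)/(R2 + R3‖R_L) = 20.92 × 68800/95800 = 15.0 V.

V ≈ 15.0 V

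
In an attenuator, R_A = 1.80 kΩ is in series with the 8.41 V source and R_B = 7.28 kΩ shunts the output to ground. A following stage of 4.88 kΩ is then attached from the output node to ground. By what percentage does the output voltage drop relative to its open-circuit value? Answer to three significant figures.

22.8 %

The divider's output (Thévenin) resistance is R_A‖R_B = 1.443 kΩ.
Fractional drop under load = R_th/(R_th + R_L) = 1.443 / (1.443 + 4.88) = 0.2282.
So the output falls by 22.8 %.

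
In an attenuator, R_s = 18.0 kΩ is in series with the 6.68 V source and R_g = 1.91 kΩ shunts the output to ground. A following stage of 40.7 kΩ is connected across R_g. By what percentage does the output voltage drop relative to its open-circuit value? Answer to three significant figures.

4.07 %

The divider's output (Thévenin) resistance is R_s‖R_g = 1.727 kΩ.
Fractional drop under load = R_th/(R_th + R_L) = 1.727 / (1.727 + 40.7) = 0.04070.
So the output falls by 4.07 %.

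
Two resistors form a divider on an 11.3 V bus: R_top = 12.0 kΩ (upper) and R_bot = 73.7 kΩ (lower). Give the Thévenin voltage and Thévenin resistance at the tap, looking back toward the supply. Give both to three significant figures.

V_th is the open-circuit tap voltage: 11.3 × 73.7/(12.0 + 73.7) = 9.72 V.
With the supply zeroed, R_top and R_bot appear in parallel from the tap: R_th = R_top‖R_bot = (12.0 × 73.7)/85.70 = 10.3 kΩ.

V_th = 9.72 V, R_th = 10.3 kΩ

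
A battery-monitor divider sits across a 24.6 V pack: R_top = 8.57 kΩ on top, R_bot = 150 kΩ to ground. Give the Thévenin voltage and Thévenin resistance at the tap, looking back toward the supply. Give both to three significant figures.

V_th = 23.3 V, R_th = 8.11 kΩ

V_th is the open-circuit tap voltage: 24.6 × 150/(8.57 + 150) = 23.3 V.
With the supply zeroed, R_top and R_bot appear in parallel from the tap: R_th = R_top‖R_bot = (8.57 × 150)/158.6 = 8.11 kΩ.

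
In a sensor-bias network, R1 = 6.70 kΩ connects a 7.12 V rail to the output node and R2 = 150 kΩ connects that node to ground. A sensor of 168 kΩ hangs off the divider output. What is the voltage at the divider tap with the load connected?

The load sits in parallel with R2: R2‖R_L = (150 × 168) / (150 + 168) = 79.25 kΩ.
V_out = 7.12 × 79.25 / (6.70 + 79.25) = 7.12 × 79.25/85.95 = 6.56 V.

V_out ≈ 6.56 V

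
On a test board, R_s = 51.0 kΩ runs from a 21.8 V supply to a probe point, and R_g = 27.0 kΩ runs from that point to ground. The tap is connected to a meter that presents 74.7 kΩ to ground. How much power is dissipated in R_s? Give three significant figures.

Total resistance from the source is R_s + (R_g‖R_L) = 70.83 kΩ, so I = 21.8/70.83 kΩ = 0.3078 mA.
P = I²·R_s = (0.3078 mA)² × 51.0 kΩ = 4.83 mW.

P ≈ 4.83 mW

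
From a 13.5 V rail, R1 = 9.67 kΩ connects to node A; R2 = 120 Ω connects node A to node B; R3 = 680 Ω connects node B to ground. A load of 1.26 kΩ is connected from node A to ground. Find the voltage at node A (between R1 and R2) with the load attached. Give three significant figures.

Below node A the series string R2+R3 = 800.0 Ω sits in parallel with the 1260 Ω load: 489.3 Ω.
V_A = 13.5 × 489.3/(9670 + 489.3) = 0.650 V.

V ≈ 0.650 V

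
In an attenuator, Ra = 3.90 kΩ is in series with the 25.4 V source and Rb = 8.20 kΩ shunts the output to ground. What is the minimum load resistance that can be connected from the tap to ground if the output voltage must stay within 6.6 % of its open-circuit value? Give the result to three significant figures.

R_L(min) ≈ 37.4 kΩ

Output resistance R_th = Ra‖Rb = (3.90 × 8.20)/12.10 = 2.643 kΩ.
The fractional drop is R_th/(R_th + R_L); requiring this ≤ 0.0660 gives R_L ≥ R_th(1/0.0660 − 1) = 2.643 × 14.15 = 37.4 kΩ.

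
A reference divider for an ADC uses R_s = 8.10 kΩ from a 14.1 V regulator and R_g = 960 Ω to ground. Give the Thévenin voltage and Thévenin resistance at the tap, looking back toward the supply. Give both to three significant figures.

V_th = 1.49 V, R_th = 858 Ω

V_th is the open-circuit tap voltage: 14.1 × 960/(8100 + 960) = 1.49 V.
With the supply zeroed, R_s and R_g appear in parallel from the tap: R_th = R_s‖R_g = (8100 × 960)/9060 = 858 Ω.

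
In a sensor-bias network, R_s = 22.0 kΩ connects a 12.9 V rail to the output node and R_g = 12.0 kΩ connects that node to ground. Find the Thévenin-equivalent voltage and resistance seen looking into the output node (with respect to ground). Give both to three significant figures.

V_th is the open-circuit tap voltage: 12.9 × 12.0/(22.0 + 12.0) = 4.55 V.
With the supply zeroed, R_s and R_g appear in parallel from the tap: R_th = R_s‖R_g = (22.0 × 12.0)/34.00 = 7.76 kΩ.

V_th = 4.55 V, R_th = 7.76 kΩ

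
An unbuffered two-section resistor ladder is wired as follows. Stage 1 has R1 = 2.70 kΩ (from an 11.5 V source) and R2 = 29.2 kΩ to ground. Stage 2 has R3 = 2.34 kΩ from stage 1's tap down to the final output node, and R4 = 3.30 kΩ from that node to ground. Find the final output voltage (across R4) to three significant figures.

V_out ≈ 4.28 V

Stage 2 presents R3+R4 = 5.640 kΩ as a load on stage 1's tap.
Stage 1's lower leg becomes R2‖(R3+R4) = 4.727 kΩ, so V_mid = 11.5 × 4.727/7.427 = 7.319 V.
Stage 2 is itself unloaded: V_out = V_mid × R4/(R3+R4) = 7.319 × 3.30/5.640 = 4.28 V.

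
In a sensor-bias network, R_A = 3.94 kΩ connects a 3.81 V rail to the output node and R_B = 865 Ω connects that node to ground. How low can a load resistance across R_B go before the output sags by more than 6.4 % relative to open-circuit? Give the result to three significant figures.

R_L(min) ≈ 10.4 kΩ

Output resistance R_th = R_A‖R_B = (3940 × 865)/4805 = 709.3 Ω.
The fractional drop is R_th/(R_th + R_L); requiring this ≤ 0.0640 gives R_L ≥ R_th(1/0.0640 − 1) = 709.3 × 14.62 = 10.4 kΩ.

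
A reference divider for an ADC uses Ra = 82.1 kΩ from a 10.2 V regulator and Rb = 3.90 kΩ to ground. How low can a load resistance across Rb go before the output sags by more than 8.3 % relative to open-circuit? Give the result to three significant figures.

R_L(min) ≈ 41.1 kΩ

Output resistance R_th = Ra‖Rb = (82.1 × 3.90)/86.00 = 3.723 kΩ.
The fractional drop is R_th/(R_th + R_L); requiring this ≤ 0.0830 gives R_L ≥ R_th(1/0.0830 − 1) = 3.723 × 11.05 = 41.1 kΩ.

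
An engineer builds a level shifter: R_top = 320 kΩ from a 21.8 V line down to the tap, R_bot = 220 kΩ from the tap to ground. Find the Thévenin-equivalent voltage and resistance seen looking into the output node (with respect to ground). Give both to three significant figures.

V_th = 8.88 V, R_th = 130 kΩ

V_th is the open-circuit tap voltage: 21.8 × 220/(320 + 220) = 8.88 V.
With the supply zeroed, R_top and R_bot appear in parallel from the tap: R_th = R_top‖R_bot = (320 × 220)/540.0 = 130 kΩ.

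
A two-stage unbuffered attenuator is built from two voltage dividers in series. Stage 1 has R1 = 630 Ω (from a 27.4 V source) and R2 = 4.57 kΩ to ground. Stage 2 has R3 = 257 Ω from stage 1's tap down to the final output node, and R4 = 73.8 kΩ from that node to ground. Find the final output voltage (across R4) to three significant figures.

V_out ≈ 23.8 V

Stage 2 presents R3+R4 = 74060 Ω as a load on stage 1's tap.
Stage 1's lower leg becomes R2‖(R3+R4) = 4304 Ω, so V_mid = 27.4 × 4304/4934 = 23.90 V.
Stage 2 is itself unloaded: V_out = V_mid × R4/(R3+R4) = 23.90 × 73800/74060 = 23.8 V.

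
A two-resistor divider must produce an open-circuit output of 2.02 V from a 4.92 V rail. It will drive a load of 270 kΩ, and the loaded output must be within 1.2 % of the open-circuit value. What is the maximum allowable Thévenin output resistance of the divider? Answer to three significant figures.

R_th ≤ 3.28 kΩ

Loading drop = R_th/(R_th + R_L) ≤ 0.0120, so R_th ≤ R_L · ε/(1−ε) = 270 kΩ × 0.0120/0.9880 = 3.28 kΩ.
(Any R1, R2 with R2/(R1+R2) = 0.411 and R1‖R2 ≤ 3.28 kΩ will meet the spec.)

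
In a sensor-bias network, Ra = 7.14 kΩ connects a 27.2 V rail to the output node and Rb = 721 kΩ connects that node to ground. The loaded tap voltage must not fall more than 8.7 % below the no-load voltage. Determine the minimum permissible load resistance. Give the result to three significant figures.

Output resistance R_th = Ra‖Rb = (7.14 × 721)/728.1 = 7.070 kΩ.
The fractional drop is R_th/(R_th + R_L); requiring this ≤ 0.0870 gives R_L ≥ R_th(1/0.0870 − 1) = 7.070 × 10.49 = 74.2 kΩ.

R_L(min) ≈ 74.2 kΩ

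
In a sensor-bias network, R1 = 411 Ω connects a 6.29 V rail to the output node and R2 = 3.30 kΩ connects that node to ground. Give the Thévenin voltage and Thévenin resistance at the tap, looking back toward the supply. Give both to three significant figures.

V_th is the open-circuit tap voltage: 6.29 × 3300/(411 + 3300) = 5.59 V.
With the supply zeroed, R1 and R2 appear in parallel from the tap: R_th = R1‖R2 = (411 × 3300)/3711 = 365 Ω.

V_th = 5.59 V, R_th = 365 Ω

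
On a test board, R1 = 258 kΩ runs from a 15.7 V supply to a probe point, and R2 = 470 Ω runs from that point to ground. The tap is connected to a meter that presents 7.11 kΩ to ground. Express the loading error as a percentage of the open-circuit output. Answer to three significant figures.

6.19 %

The divider's output (Thévenin) resistance is R1‖R2 = 469.1 Ω.
Fractional drop under load = R_th/(R_th + R_L) = 469.1 / (469.1 + 7110) = 0.06190.
So the output falls by 6.19 %.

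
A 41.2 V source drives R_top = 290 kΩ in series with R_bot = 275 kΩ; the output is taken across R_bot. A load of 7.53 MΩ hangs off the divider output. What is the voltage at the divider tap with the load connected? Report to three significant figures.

V_out ≈ 19.7 V

The load sits in parallel with R_bot: R_bot‖R_L = (275 × 7530) / (275 + 7530) = 265.3 kΩ.
V_out = 41.2 × 265.3 / (290 + 265.3) = 41.2 × 265.3/555.3 = 19.7 V.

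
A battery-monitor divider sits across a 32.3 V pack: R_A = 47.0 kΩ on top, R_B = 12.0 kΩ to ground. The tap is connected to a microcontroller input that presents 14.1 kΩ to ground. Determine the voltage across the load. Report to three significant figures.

V_out ≈ 3.92 V

The load sits in parallel with R_B: R_B‖R_L = (12.0 × 14.1) / (12.0 + 14.1) = 6.483 kΩ.
V_out = 32.3 × 6.483 / (47.0 + 6.483) = 32.3 × 6.483/53.48 = 3.92 V.
(Unloaded it would have been 6.57 V.)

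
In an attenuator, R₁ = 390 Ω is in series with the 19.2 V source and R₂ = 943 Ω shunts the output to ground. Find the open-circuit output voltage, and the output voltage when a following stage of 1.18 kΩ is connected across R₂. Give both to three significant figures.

Open-circuit: V = 19.2 × 943/(390 + 943) = 13.6 V.
With the load, R₂ becomes R₂‖R_L = 524.1 Ω, so V = 19.2 × 524.1/914.1 = 11.0 V.

Unloaded: 13.6 V; loaded: 11.0 V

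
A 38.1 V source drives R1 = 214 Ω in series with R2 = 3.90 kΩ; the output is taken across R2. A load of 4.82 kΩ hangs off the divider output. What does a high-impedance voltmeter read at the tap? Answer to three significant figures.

The load sits in parallel with R2: R2‖R_L = (3900 × 4820) / (3900 + 4820) = 2156 Ω.
V_out = 38.1 × 2156 / (214 + 2156) = 38.1 × 2156/2370 = 34.7 V.
(Unloaded it would have been 36.1 V.)

V_out ≈ 34.7 V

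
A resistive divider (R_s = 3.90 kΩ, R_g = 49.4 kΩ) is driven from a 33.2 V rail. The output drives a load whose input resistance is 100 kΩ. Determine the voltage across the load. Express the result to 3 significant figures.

V_out ≈ 29.7 V

The load sits in parallel with R_g: R_g‖R_L = (49.4 × 100) / (49.4 + 100) = 33.07 kΩ.
V_out = 33.2 × 33.07 / (3.90 + 33.07) = 33.2 × 33.07/36.97 = 29.7 V.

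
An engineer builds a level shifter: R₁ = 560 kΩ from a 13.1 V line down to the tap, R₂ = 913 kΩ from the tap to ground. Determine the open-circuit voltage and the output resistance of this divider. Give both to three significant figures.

V_th = 8.12 V, R_th = 347 kΩ

V_th is the open-circuit tap voltage: 13.1 × 913/(560 + 913) = 8.12 V.
With the supply zeroed, R₁ and R₂ appear in parallel from the tap: R_th = R₁‖R₂ = (560 × 913)/1473 = 347 kΩ.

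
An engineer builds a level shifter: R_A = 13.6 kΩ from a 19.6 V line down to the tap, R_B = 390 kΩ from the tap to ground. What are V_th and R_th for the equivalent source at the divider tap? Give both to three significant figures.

V_th is the open-circuit tap voltage: 19.6 × 390/(13.6 + 390) = 18.9 V.
With the supply zeroed, R_A and R_B appear in parallel from the tap: R_th = R_A‖R_B = (13.6 × 390)/403.6 = 13.1 kΩ.

V_th = 18.9 V, R_th = 13.1 kΩ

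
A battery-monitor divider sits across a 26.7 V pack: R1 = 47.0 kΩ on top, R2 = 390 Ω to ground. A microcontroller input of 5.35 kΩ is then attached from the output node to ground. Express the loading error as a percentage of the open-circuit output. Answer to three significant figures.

6.74 %

The divider's output (Thévenin) resistance is R1‖R2 = 386.8 Ω.
Fractional drop under load = R_th/(R_th + R_L) = 386.8 / (386.8 + 5350) = 0.06742.
So the output falls by 6.74 %.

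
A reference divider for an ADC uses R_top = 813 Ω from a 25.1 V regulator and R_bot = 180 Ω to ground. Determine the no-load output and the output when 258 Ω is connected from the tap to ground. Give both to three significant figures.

Unloaded: 4.55 V; loaded: 2.90 V

Open-circuit: V = 25.1 × 180/(813 + 180) = 4.55 V.
With the load, R_bot becomes R_bot‖R_L = 106.0 Ω, so V = 25.1 × 106.0/919.0 = 2.90 V.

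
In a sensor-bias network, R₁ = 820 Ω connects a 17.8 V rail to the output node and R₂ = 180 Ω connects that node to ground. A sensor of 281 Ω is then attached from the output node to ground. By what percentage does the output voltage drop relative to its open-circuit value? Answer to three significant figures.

34.4 %

The divider's output (Thévenin) resistance is R₁‖R₂ = 147.6 Ω.
Fractional drop under load = R_th/(R_th + R_L) = 147.6 / (147.6 + 281) = 0.3444.
So the output falls by 34.4 %.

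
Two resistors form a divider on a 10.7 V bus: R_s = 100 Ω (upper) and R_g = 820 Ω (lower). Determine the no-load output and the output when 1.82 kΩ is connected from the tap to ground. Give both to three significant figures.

Open-circuit: V = 10.7 × 820/(100 + 820) = 9.54 V.
With the load, R_g becomes R_g‖R_L = 565.3 Ω, so V = 10.7 × 565.3/665.3 = 9.09 V.

Unloaded: 9.54 V; loaded: 9.09 V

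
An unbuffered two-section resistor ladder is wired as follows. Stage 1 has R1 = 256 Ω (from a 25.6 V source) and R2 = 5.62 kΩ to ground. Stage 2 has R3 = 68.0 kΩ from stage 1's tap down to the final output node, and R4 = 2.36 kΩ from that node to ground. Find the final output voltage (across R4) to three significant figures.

V_out ≈ 0.818 V

Stage 2 presents R3+R4 = 70360 Ω as a load on stage 1's tap.
Stage 1's lower leg becomes R2‖(R3+R4) = 5204 Ω, so V_mid = 25.6 × 5204/5460 = 24.40 V.
Stage 2 is itself unloaded: V_out = V_mid × R4/(R3+R4) = 24.40 × 2360/70360 = 0.818 V.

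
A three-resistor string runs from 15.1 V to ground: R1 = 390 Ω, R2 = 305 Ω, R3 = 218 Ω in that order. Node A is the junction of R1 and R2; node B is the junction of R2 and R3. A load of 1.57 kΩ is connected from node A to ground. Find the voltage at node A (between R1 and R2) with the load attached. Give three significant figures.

V ≈ 7.57 V

Below node A the series string R2+R3 = 523.0 Ω sits in parallel with the 1570 Ω load: 392.3 Ω.
V_A = 15.1 × 392.3/(390 + 392.3) = 7.57 V.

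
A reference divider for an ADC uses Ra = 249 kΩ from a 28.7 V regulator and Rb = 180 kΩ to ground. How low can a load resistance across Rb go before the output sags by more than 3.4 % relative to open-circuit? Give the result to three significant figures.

Output resistance R_th = Ra‖Rb = (249 × 180)/429.0 = 104.5 kΩ.
The fractional drop is R_th/(R_th + R_L); requiring this ≤ 0.0340 gives R_L ≥ R_th(1/0.0340 − 1) = 104.5 × 28.41 = 2.97 MΩ.

R_L(min) ≈ 2.97 MΩ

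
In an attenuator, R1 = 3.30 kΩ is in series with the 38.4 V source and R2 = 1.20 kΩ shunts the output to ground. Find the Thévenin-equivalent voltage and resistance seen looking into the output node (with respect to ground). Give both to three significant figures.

V_th = 10.2 V, R_th = 880 Ω

V_th is the open-circuit tap voltage: 38.4 × 1.20/(3.30 + 1.20) = 10.2 V.
With the supply zeroed, R1 and R2 appear in parallel from the tap: R_th = R1‖R2 = (3.30 × 1.20)/4.500 = 880 Ω.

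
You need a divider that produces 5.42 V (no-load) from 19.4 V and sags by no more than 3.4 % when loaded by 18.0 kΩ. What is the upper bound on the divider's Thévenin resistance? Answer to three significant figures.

Loading drop = R_th/(R_th + R_L) ≤ 0.0340, so R_th ≤ R_L · ε/(1−ε) = 18.0 kΩ × 0.0340/0.9660 = 634 Ω.
(Any R1, R2 with R2/(R1+R2) = 0.279 and R1‖R2 ≤ 634 Ω will meet the spec.)

R_th ≤ 634 Ω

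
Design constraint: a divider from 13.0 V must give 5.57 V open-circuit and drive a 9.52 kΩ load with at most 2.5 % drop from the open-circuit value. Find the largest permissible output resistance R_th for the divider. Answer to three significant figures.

Loading drop = R_th/(R_th + R_L) ≤ 0.0250, so R_th ≤ R_L · ε/(1−ε) = 9.52 kΩ × 0.0250/0.9750 = 244 Ω.
(Any R1, R2 with R2/(R1+R2) = 0.428 and R1‖R2 ≤ 244 Ω will meet the spec.)

R_th ≤ 244 Ω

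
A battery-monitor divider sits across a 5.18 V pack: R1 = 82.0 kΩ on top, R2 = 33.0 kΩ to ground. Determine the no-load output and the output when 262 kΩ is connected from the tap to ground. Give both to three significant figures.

Unloaded: 1.49 V; loaded: 1.36 V

Open-circuit: V = 5.18 × 33.0/(82.0 + 33.0) = 1.49 V.
With the load, R2 becomes R2‖R_L = 29.31 kΩ, so V = 5.18 × 29.31/111.3 = 1.36 V.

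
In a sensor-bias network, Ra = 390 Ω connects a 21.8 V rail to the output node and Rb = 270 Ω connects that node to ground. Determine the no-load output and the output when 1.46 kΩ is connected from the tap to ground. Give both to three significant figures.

Open-circuit: V = 21.8 × 270/(390 + 270) = 8.92 V.
With the load, Rb becomes Rb‖R_L = 227.9 Ω, so V = 21.8 × 227.9/617.9 = 8.04 V.

Unloaded: 8.92 V; loaded: 8.04 V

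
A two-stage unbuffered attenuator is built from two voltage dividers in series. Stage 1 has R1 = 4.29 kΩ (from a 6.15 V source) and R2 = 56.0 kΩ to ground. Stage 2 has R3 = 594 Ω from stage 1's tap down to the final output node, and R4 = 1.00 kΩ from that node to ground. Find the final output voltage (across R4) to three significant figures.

Stage 2 presents R3+R4 = 1594 Ω as a load on stage 1's tap.
Stage 1's lower leg becomes R2‖(R3+R4) = 1550 Ω, so V_mid = 6.15 × 1550/5840 = 1.632 V.
Stage 2 is itself unloaded: V_out = V_mid × R4/(R3+R4) = 1.632 × 1000/1594 = 1.02 V.

V_out ≈ 1.02 V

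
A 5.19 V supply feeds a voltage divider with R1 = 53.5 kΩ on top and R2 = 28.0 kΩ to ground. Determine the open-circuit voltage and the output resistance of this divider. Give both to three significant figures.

V_th is the open-circuit tap voltage: 5.19 × 28.0/(53.5 + 28.0) = 1.78 V.
With the supply zeroed, R1 and R2 appear in parallel from the tap: R_th = R1‖R2 = (53.5 × 28.0)/81.50 = 18.4 kΩ.

V_th = 1.78 V, R_th = 18.4 kΩ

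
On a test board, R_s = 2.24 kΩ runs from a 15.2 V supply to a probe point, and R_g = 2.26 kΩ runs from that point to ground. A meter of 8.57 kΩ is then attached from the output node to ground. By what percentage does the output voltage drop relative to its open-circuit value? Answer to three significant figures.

11.6 %

Unloaded V = 15.2 × 2.26/4.500 = 7.6338 V.
Loaded: R_g‖R_L = 1.788 kΩ, giving V = 15.2 × 1.788/4.028 = 6.7480 V.
Drop = (7.6338 − 6.7480) / 7.6338 = 11.6 %.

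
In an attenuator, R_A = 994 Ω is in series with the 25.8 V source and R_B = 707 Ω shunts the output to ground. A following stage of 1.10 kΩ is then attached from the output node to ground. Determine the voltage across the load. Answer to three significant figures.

V_out ≈ 7.80 V

The load sits in parallel with R_B: R_B‖R_L = (707 × 1100) / (707 + 1100) = 430.4 Ω.
V_out = 25.8 × 430.4 / (994 + 430.4) = 25.8 × 430.4/1424 = 7.80 V.
(Unloaded it would have been 10.7 V.)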